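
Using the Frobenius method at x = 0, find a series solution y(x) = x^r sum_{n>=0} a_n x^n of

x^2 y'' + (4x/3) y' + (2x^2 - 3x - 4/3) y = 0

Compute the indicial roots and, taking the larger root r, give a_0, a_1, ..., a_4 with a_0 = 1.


Write in Frobenius form y'' + (p(x)/x) y' + (q(x)/x^2) y = 0:
  p(x) = 4/3,  q(x) = 2x^2 - 3x - 4/3.
Indicial equation: r(r-1) + (4/3) r + (-4/3) = 0 -> roots r_1 = 1, r_2 = -4/3.
Take r = r_1 = 1. Let y(x) = x^r sum_{n>=0} a_n x^n with a_0 = 1.
Substitute y = x^r sum a_n x^n and match x^{r+n}. The recurrence is
  D(n) a_n - 3 a_{n-1} + 2 a_{n-2} = 0,  where D(n) = (r+n)(r+n-1) + (4/3)(r+n) + (-4/3).
  a_n = [3 a_{n-1} - 2 a_{n-2}] / D(n).
Since the indicial polynomial factors as (r - r_1)(r - r_2), D(n) = (r_1 + n - r_1)(r_1 + n - r_2) = n(n + 7/3).
Evaluating step by step (a_0 = 1):
  n = 1: D(1) = 1(1 + 7/3) = 10/3; numerator = 3(1) = 3; a_1 = (3)/(10/3) = 9/10
  n = 2: D(2) = 2(2 + 7/3) = 26/3; numerator = 3(9/10) - 2(1) = 7/10; a_2 = (7/10)/(26/3) = 21/260
  n = 3: D(3) = 3(3 + 7/3) = 16; numerator = 3(21/260) - 2(9/10) = -81/52; a_3 = (-81/52)/(16) = -81/832
  n = 4: D(4) = 4(4 + 7/3) = 76/3; numerator = 3(-81/832) - 2(21/260) = -1887/4160; a_4 = (-1887/4160)/(76/3) = -5661/316160

r = 1; a_0 = 1; a_1 = 9/10; a_2 = 21/260; a_3 = -81/832; a_4 = -5661/316160


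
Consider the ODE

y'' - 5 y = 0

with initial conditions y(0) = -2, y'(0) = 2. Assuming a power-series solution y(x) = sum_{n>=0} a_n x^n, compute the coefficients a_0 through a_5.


Ansatz: y(x) = sum_{n>=0} a_n x^n, so y'(x) = sum_{n>=1} n a_n x^(n-1) and y''(x) = sum_{n>=2} n(n-1) a_n x^(n-2).
Substitute into P(x) y'' + Q(x) y' + R(x) y = 0 with P(x) = 1, Q(x) = 0, R(x) = -5, and match powers of x.
Initial conditions: a_0 = -2, a_1 = 2.
Setting the coefficient of each power of x to zero and solving order by order (substituting the coefficients already found):
  x^0: 2 a_2 - 5 a_0 = 0  ->  2 a_2 = 5 a_0 = -10  ->  a_2 = -5
  x^1: 6 a_3 - 5 a_1 = 0  ->  6 a_3 = 5 a_1 = 10  ->  a_3 = 5/3
  x^2: 12 a_4 - 5 a_2 = 0  ->  12 a_4 = 5 a_2 = -25  ->  a_4 = -25/12
  x^3: 20 a_5 - 5 a_3 = 0  ->  20 a_5 = 5 a_3 = 25/3  ->  a_5 = 5/12
Truncated series: y(x) = -2 + 2 x - 5 x^2 + (5/3) x^3 - (25/12) x^4 + (5/12) x^5 + O(x^6).

a_0 = -2; a_1 = 2; a_2 = -5; a_3 = 5/3; a_4 = -25/12; a_5 = 5/12


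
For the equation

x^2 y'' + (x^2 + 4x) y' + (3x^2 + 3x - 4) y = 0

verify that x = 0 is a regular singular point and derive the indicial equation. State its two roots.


Divide by x^2 to reach normal form y'' + P_1(x) y' + P_2(x) y = 0 with P_1(x) = 1 + 4/x and P_2(x) = 3 + 3/x - 4/x^2.
x = 0 is a singular point because the y'-coefficient 1 + 4/x has a pole at x = 0 and the y-coefficient 3 + 3/x - 4/x^2 has a pole at x = 0.
It is a regular singular point because x P_1(x) = p(x) = x + 4 and x^2 P_2(x) = q(x) = 3x^2 + 3x - 4 are polynomials, hence analytic at x = 0.
p(0) = 4,  q(0) = -4.
Indicial equation: r(r-1) + p(0) r + q(0) = 0, i.e. r^2 + (p(0) - 1) r + q(0) = 0, i.e. r^2 + 3 r - 4 = 0.
Discriminant: (3)^2 - 4(-4) = 25, so r = (-3 ± 5)/2.
Solving: r_1 = 1, r_2 = -4.

indicial: r^2 + 3 r - 4 = 0; roots r_1 = 1, r_2 = -4


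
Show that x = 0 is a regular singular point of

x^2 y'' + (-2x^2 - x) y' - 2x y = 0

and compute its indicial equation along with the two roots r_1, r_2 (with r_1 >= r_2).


Divide by x^2 to reach normal form y'' + P_1(x) y' + P_2(x) y = 0 with P_1(x) = -2 - 1/x and P_2(x) = -2/x.
x = 0 is a singular point because the y'-coefficient -2 - 1/x has a pole at x = 0 and the y-coefficient -2/x has a pole at x = 0.
It is a regular singular point because x P_1(x) = p(x) = -2x - 1 and x^2 P_2(x) = q(x) = -2x are polynomials, hence analytic at x = 0.
p(0) = -1,  q(0) = 0.
Indicial equation: r(r-1) + p(0) r + q(0) = 0, i.e. r^2 + (p(0) - 1) r + q(0) = 0, i.e. r^2 - 2 r = 0.
Discriminant: (-2)^2 - 4(0) = 4, so r = (2 ± 2)/2.
Solving: r_1 = 2, r_2 = 0.

indicial: r^2 - 2 r = 0; roots r_1 = 2, r_2 = 0


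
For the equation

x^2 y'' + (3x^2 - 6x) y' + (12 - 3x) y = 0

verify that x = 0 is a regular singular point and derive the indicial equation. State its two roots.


Divide by x^2 to reach normal form y'' + P_1(x) y' + P_2(x) y = 0 with P_1(x) = 3 - 6/x and P_2(x) = -3/x + 12/x^2.
x = 0 is a singular point because the y'-coefficient 3 - 6/x has a pole at x = 0 and the y-coefficient -3/x + 12/x^2 has a pole at x = 0.
It is a regular singular point because x P_1(x) = p(x) = 3x - 6 and x^2 P_2(x) = q(x) = 12 - 3x are polynomials, hence analytic at x = 0.
p(0) = -6,  q(0) = 12.
Indicial equation: r(r-1) + p(0) r + q(0) = 0, i.e. r^2 + (p(0) - 1) r + q(0) = 0, i.e. r^2 - 7 r + 12 = 0.
Discriminant: (-7)^2 - 4(12) = 1, so r = (7 ± 1)/2.
Solving: r_1 = 4, r_2 = 3.

indicial: r^2 - 7 r + 12 = 0; roots r_1 = 4, r_2 = 3


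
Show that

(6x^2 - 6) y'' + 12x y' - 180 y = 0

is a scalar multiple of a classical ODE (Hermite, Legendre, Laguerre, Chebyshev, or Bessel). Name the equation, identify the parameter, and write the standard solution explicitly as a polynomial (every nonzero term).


All three coefficients share the factor -6; dividing through by -6 gives  (1 - x^2) y'' - 2x y' + 30 y = 0.
This matches the Legendre equation (1 - x^2) y'' - 2x y' + n(n+1) y = 0 (note the -2x y' term) with n(n+1) = 30, so n = 5; the polynomial solution is P_5(x).
With y = sum_k a_k x^k, matching x^k gives (k+2)(k+1) a_{k+2} = [k(k+1) - n(n+1)] a_k = (k - 5)(k + 6) a_k. The right side vanishes at k = 5, so the series with the parity of 5 terminates at degree 5.
Standard normalization (P_n(1) = 1): leading coefficient (2n)!/(2^n (n!)^2) = 3628800/(32*14400) = 63/8, so a_5 = 63/8. Work downward with a_k = (k+1)(k+2) a_{k+2} / ((k - 5)(k + 6)):
  a_3 = (4)(5)(63/8) / ((3 - 5)(3 + 6)) = (315/2)/(-18) = -35/4
  a_1 = (2)(3)(-35/4) / ((1 - 5)(1 + 6)) = (-105/2)/(-28) = 15/8
Hence P_5(x) = 63 x^5/8 - 35 x^3/4 + 15 x/8.

P_5(x); series = 63 x^5/8 - 35 x^3/4 + 15 x/8


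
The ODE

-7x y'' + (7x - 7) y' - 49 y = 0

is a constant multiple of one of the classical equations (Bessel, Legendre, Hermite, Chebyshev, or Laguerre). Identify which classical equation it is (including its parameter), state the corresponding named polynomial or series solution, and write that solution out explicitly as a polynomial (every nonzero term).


All three coefficients share the factor -7; dividing through by -7 gives  x y'' + (1 - x) y' + 7 y = 0.
This matches the Laguerre equation x y'' + (1 - x) y' + n y = 0 with n = 7; the polynomial solution is L_7(x).
With y = sum_k a_k x^k, matching x^k gives (k+1)k a_{k+1} + (k+1) a_{k+1} - k a_k + n a_k = 0, i.e. (k+1)^2 a_{k+1} = (k - n) a_k = (k - 7) a_k. The right side vanishes at k = 7, so the series terminates at degree 7.
Standard normalization L_n(0) = 1 gives a_0 = 1. Work upward with a_{k+1} = (k - 7) a_k / (k+1)^2:
  a_1 = (0 - 7)(1) / 1^2 = -7/1 = -7
  a_2 = (1 - 7)(-7) / 2^2 = 42/4 = 21/2
  a_3 = (2 - 7)(21/2) / 3^2 = (-105/2)/9 = -35/6
  a_4 = (3 - 7)(-35/6) / 4^2 = (70/3)/16 = 35/24
  a_5 = (4 - 7)(35/24) / 5^2 = (-35/8)/25 = -7/40
  a_6 = (5 - 7)(-7/40) / 6^2 = (7/20)/36 = 7/720
  a_7 = (6 - 7)(7/720) / 7^2 = (-7/720)/49 = -1/5040
Hence L_7(x) = -x^7/5040 + 7 x^6/720 - 7 x^5/40 + 35 x^4/24 - 35 x^3/6 + 21 x^2/2 - 7 x + 1.

L_7(x); series = -x^7/5040 + 7 x^6/720 - 7 x^5/40 + 35 x^4/24 - 35 x^3/6 + 21 x^2/2 - 7 x + 1


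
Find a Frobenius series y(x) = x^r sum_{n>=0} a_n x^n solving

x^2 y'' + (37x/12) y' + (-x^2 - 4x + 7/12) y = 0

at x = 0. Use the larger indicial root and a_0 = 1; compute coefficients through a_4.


Write in Frobenius form y'' + (p(x)/x) y' + (q(x)/x^2) y = 0:
  p(x) = 37/12,  q(x) = -x^2 - 4x + 7/12.
Indicial equation: r(r-1) + (37/12) r + (7/12) = 0 -> roots r_1 = -1/3, r_2 = -7/4.
Take r = r_1 = -1/3. Let y(x) = x^r sum_{n>=0} a_n x^n with a_0 = 1.
Substitute y = x^r sum a_n x^n and match x^{r+n}. The recurrence is
  D(n) a_n - 4 a_{n-1} - 1 a_{n-2} = 0,  where D(n) = (r+n)(r+n-1) + (37/12)(r+n) + (7/12).
  a_n = [4 a_{n-1} + 1 a_{n-2}] / D(n).
Since the indicial polynomial factors as (r - r_1)(r - r_2), D(n) = (r_1 + n - r_1)(r_1 + n - r_2) = n(n + 17/12).
Evaluating step by step (a_0 = 1):
  n = 1: D(1) = 1(1 + 17/12) = 29/12; numerator = 4(1) = 4; a_1 = (4)/(29/12) = 48/29
  n = 2: D(2) = 2(2 + 17/12) = 41/6; numerator = 4(48/29) + 1(1) = 221/29; a_2 = (221/29)/(41/6) = 1326/1189
  n = 3: D(3) = 3(3 + 17/12) = 53/4; numerator = 4(1326/1189) + 1(48/29) = 7272/1189; a_3 = (7272/1189)/(53/4) = 29088/63017
  n = 4: D(4) = 4(4 + 17/12) = 65/3; numerator = 4(29088/63017) + 1(1326/1189) = 186630/63017; a_4 = (186630/63017)/(65/3) = 111978/819221

r = -1/3; a_0 = 1; a_1 = 48/29; a_2 = 1326/1189; a_3 = 29088/63017; a_4 = 111978/819221


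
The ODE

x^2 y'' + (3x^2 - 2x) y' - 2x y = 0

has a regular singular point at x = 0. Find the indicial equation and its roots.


Divide by x^2 to reach normal form y'' + P_1(x) y' + P_2(x) y = 0 with P_1(x) = 3 - 2/x and P_2(x) = -2/x.
x = 0 is a singular point because the y'-coefficient 3 - 2/x has a pole at x = 0 and the y-coefficient -2/x has a pole at x = 0.
It is a regular singular point because x P_1(x) = p(x) = 3x - 2 and x^2 P_2(x) = q(x) = -2x are polynomials, hence analytic at x = 0.
p(0) = -2,  q(0) = 0.
Indicial equation: r(r-1) + p(0) r + q(0) = 0, i.e. r^2 + (p(0) - 1) r + q(0) = 0, i.e. r^2 - 3 r = 0.
Discriminant: (-3)^2 - 4(0) = 9, so r = (3 ± 3)/2.
Solving: r_1 = 3, r_2 = 0.

indicial: r^2 - 3 r = 0; roots r_1 = 3, r_2 = 0


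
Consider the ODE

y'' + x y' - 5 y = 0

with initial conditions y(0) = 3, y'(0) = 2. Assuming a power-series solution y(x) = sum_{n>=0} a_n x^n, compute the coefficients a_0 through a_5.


Ansatz: y(x) = sum_{n>=0} a_n x^n, so y'(x) = sum_{n>=1} n a_n x^(n-1) and y''(x) = sum_{n>=2} n(n-1) a_n x^(n-2).
Substitute into P(x) y'' + Q(x) y' + R(x) y = 0 with P(x) = 1, Q(x) = x, R(x) = -5, and match powers of x.
Initial conditions: a_0 = 3, a_1 = 2.
Setting the coefficient of each power of x to zero and solving order by order (substituting the coefficients already found):
  x^0: 2 a_2 - 5 a_0 = 0  ->  2 a_2 = 5 a_0 = 15  ->  a_2 = 15/2
  x^1: 6 a_3 - 4 a_1 = 0  ->  6 a_3 = 4 a_1 = 8  ->  a_3 = 4/3
  x^2: 12 a_4 - 3 a_2 = 0  ->  12 a_4 = 3 a_2 = 45/2  ->  a_4 = 15/8
  x^3: 20 a_5 - 2 a_3 = 0  ->  20 a_5 = 2 a_3 = 8/3  ->  a_5 = 2/15
Truncated series: y(x) = 3 + 2 x + (15/2) x^2 + (4/3) x^3 + (15/8) x^4 + (2/15) x^5 + O(x^6).

a_0 = 3; a_1 = 2; a_2 = 15/2; a_3 = 4/3; a_4 = 15/8; a_5 = 2/15


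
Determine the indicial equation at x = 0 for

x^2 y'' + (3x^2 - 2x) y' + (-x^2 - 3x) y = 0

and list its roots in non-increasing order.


Divide by x^2 to reach normal form y'' + P_1(x) y' + P_2(x) y = 0 with P_1(x) = 3 - 2/x and P_2(x) = -1 - 3/x.
x = 0 is a singular point because the y'-coefficient 3 - 2/x has a pole at x = 0 and the y-coefficient -1 - 3/x has a pole at x = 0.
It is a regular singular point because x P_1(x) = p(x) = 3x - 2 and x^2 P_2(x) = q(x) = -x^2 - 3x are polynomials, hence analytic at x = 0.
p(0) = -2,  q(0) = 0.
Indicial equation: r(r-1) + p(0) r + q(0) = 0, i.e. r^2 + (p(0) - 1) r + q(0) = 0, i.e. r^2 - 3 r = 0.
Discriminant: (-3)^2 - 4(0) = 9, so r = (3 ± 3)/2.
Solving: r_1 = 3, r_2 = 0.

indicial: r^2 - 3 r = 0; roots r_1 = 3, r_2 = 0


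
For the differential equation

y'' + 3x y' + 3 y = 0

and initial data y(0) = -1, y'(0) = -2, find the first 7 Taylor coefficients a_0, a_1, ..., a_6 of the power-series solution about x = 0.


Ansatz: y(x) = sum_{n>=0} a_n x^n, so y'(x) = sum_{n>=1} n a_n x^(n-1) and y''(x) = sum_{n>=2} n(n-1) a_n x^(n-2).
Substitute into P(x) y'' + Q(x) y' + R(x) y = 0 with P(x) = 1, Q(x) = 3x, R(x) = 3, and match powers of x.
Initial conditions: a_0 = -1, a_1 = -2.
Setting the coefficient of each power of x to zero and solving order by order (substituting the coefficients already found):
  x^0: 2 a_2 + 3 a_0 = 0  ->  2 a_2 = -3 a_0 = 3  ->  a_2 = 3/2
  x^1: 6 a_3 + 6 a_1 = 0  ->  6 a_3 = -6 a_1 = 12  ->  a_3 = 2
  x^2: 12 a_4 + 9 a_2 = 0  ->  12 a_4 = -9 a_2 = -27/2  ->  a_4 = -9/8
  x^3: 20 a_5 + 12 a_3 = 0  ->  20 a_5 = -12 a_3 = -24  ->  a_5 = -6/5
  x^4: 30 a_6 + 15 a_4 = 0  ->  30 a_6 = -15 a_4 = 135/8  ->  a_6 = 9/16
Truncated series: y(x) = -1 - 2 x + (3/2) x^2 + 2 x^3 - (9/8) x^4 - (6/5) x^5 + (9/16) x^6 + O(x^7).

a_0 = -1; a_1 = -2; a_2 = 3/2; a_3 = 2; a_4 = -9/8; a_5 = -6/5; a_6 = 9/16


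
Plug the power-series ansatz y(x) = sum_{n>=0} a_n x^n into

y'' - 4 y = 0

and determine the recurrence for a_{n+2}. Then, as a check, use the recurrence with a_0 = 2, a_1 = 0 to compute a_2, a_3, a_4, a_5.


Substitute y = sum_n a_n x^n into y'' + (const) y = 0.
y''(x) = sum_{n>=0} (n+2)(n+1) a_{n+2} x^n.
The ODE becomes sum_n [(n+2)(n+1) a_{n+2} - 4 a_n] x^n = 0.
Setting each coefficient to zero gives the recurrence:
  (n+2)(n+1) a_{n+2} - 4 a_n = 0,
  a_{n+2} = 4 / ((n+1)(n+2)) a_n.

Check with a_0 = 2, a_1 = 0 (apply the recurrence for n = 0, 1, 2, 3): a_0 = 2, a_1 = 0, a_2 = 4, a_3 = 0, a_4 = 4/3, a_5 = 0.

a_{n+2} = 4/((n+1)(n+2)) * a_n; check: a_0 = 2, a_1 = 0, a_2 = 4, a_3 = 0, a_4 = 4/3, a_5 = 0


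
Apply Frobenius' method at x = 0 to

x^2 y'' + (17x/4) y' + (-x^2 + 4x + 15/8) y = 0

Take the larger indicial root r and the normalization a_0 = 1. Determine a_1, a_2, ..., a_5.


Write in Frobenius form y'' + (p(x)/x) y' + (q(x)/x^2) y = 0:
  p(x) = 17/4,  q(x) = -x^2 + 4x + 15/8.
Indicial equation: r(r-1) + (17/4) r + (15/8) = 0 -> roots r_1 = -3/4, r_2 = -5/2.
Take r = r_1 = -3/4. Let y(x) = x^r sum_{n>=0} a_n x^n with a_0 = 1.
Substitute y = x^r sum a_n x^n and match x^{r+n}. The recurrence is
  D(n) a_n + 4 a_{n-1} - 1 a_{n-2} = 0,  where D(n) = (r+n)(r+n-1) + (17/4)(r+n) + (15/8).
  a_n = [-4 a_{n-1} + 1 a_{n-2}] / D(n).
Since the indicial polynomial factors as (r - r_1)(r - r_2), D(n) = (r_1 + n - r_1)(r_1 + n - r_2) = n(n + 7/4).
Evaluating step by step (a_0 = 1):
  n = 1: D(1) = 1(1 + 7/4) = 11/4; numerator = -4(1) = -4; a_1 = (-4)/(11/4) = -16/11
  n = 2: D(2) = 2(2 + 7/4) = 15/2; numerator = -4(-16/11) + 1(1) = 75/11; a_2 = (75/11)/(15/2) = 10/11
  n = 3: D(3) = 3(3 + 7/4) = 57/4; numerator = -4(10/11) + 1(-16/11) = -56/11; a_3 = (-56/11)/(57/4) = -224/627
  n = 4: D(4) = 4(4 + 7/4) = 23; numerator = -4(-224/627) + 1(10/11) = 1466/627; a_4 = (1466/627)/(23) = 1466/14421
  n = 5: D(5) = 5(5 + 7/4) = 135/4; numerator = -4(1466/14421) + 1(-224/627) = -3672/4807; a_5 = (-3672/4807)/(135/4) = -544/24035

r = -3/4; a_0 = 1; a_1 = -16/11; a_2 = 10/11; a_3 = -224/627; a_4 = 1466/14421; a_5 = -544/24035


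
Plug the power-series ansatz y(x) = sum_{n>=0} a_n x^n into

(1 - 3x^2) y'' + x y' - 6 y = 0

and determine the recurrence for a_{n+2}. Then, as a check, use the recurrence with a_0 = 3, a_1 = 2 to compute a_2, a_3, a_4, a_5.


Substitute y = sum_n a_n x^n.
(1 - 3 x^2) y'' contributes (n+2)(n+1) a_{n+2} - 3 n(n-1) a_n at x^n.
x y'(x) contributes n a_n at x^n.
-6 y(x) contributes -6 a_n at x^n.
Matching x^n: (n+2)(n+1) a_{n+2} + (-3 n(n-1) + n - 6) a_n = 0.
Thus a_{n+2} = (3 n(n-1) - n + 6) / ((n+1)(n+2)) * a_n.

Check with a_0 = 3, a_1 = 2 (apply the recurrence for n = 0, 1, 2, 3): a_0 = 3, a_1 = 2, a_2 = 9, a_3 = 5/3, a_4 = 15/2, a_5 = 7/4.

a_(n+2) = (3 n(n-1) - n + 6) / ((n+1)(n+2)) * a_n; check: a_0 = 3, a_1 = 2, a_2 = 9, a_3 = 5/3, a_4 = 15/2, a_5 = 7/4


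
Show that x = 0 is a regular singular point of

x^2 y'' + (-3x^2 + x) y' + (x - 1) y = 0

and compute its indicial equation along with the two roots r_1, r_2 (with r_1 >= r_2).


Divide by x^2 to reach normal form y'' + P_1(x) y' + P_2(x) y = 0 with P_1(x) = -3 + 1/x and P_2(x) = 1/x - 1/x^2.
x = 0 is a singular point because the y'-coefficient -3 + 1/x has a pole at x = 0 and the y-coefficient 1/x - 1/x^2 has a pole at x = 0.
It is a regular singular point because x P_1(x) = p(x) = 1 - 3x and x^2 P_2(x) = q(x) = x - 1 are polynomials, hence analytic at x = 0.
p(0) = 1,  q(0) = -1.
Indicial equation: r(r-1) + p(0) r + q(0) = 0, i.e. r^2 + (p(0) - 1) r + q(0) = 0, i.e. r^2 - 1 = 0.
Discriminant: (0)^2 - 4(-1) = 4, so r = (0 ± 2)/2.
Solving: r_1 = 1, r_2 = -1.

indicial: r^2 - 1 = 0; roots r_1 = 1, r_2 = -1


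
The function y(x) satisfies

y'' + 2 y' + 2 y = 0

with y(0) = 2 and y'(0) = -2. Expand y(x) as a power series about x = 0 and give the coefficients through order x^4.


Ansatz: y(x) = sum_{n>=0} a_n x^n, so y'(x) = sum_{n>=1} n a_n x^(n-1) and y''(x) = sum_{n>=2} n(n-1) a_n x^(n-2).
Substitute into P(x) y'' + Q(x) y' + R(x) y = 0 with P(x) = 1, Q(x) = 2, R(x) = 2, and match powers of x.
Initial conditions: a_0 = 2, a_1 = -2.
Setting the coefficient of each power of x to zero and solving order by order (substituting the coefficients already found):
  x^0: 2 a_2 + 2 a_1 + 2 a_0 = 0  ->  2 a_2 = -2 a_1 - 2 a_0 = 0  ->  a_2 = 0
  x^1: 6 a_3 + 4 a_2 + 2 a_1 = 0  ->  6 a_3 = -4 a_2 - 2 a_1 = 4  ->  a_3 = 2/3
  x^2: 12 a_4 + 6 a_3 + 2 a_2 = 0  ->  12 a_4 = -6 a_3 - 2 a_2 = -4  ->  a_4 = -1/3
Truncated series: y(x) = 2 - 2 x + (2/3) x^3 - (1/3) x^4 + O(x^5).

a_0 = 2; a_1 = -2; a_2 = 0; a_3 = 2/3; a_4 = -1/3


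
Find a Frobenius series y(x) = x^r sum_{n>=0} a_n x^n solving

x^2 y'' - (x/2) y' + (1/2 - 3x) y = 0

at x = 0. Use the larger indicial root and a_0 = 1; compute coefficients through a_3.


Write in Frobenius form y'' + (p(x)/x) y' + (q(x)/x^2) y = 0:
  p(x) = -1/2,  q(x) = 1/2 - 3x.
Indicial equation: r(r-1) + (-1/2) r + (1/2) = 0 -> roots r_1 = 1, r_2 = 1/2.
Take r = r_1 = 1. Let y(x) = x^r sum_{n>=0} a_n x^n with a_0 = 1.
Substitute y = x^r sum a_n x^n and match x^{r+n}. The recurrence is
  D(n) a_n - 3 a_{n-1} = 0,  where D(n) = (r+n)(r+n-1) + (-1/2)(r+n) + (1/2).
  a_n = 3 / D(n) * a_{n-1}.
Since the indicial polynomial factors as (r - r_1)(r - r_2), D(n) = (r_1 + n - r_1)(r_1 + n - r_2) = n(n + 1/2).
Evaluating step by step (a_0 = 1):
  n = 1: D(1) = 1(1 + 1/2) = 3/2; numerator = 3(1) = 3; a_1 = (3)/(3/2) = 2
  n = 2: D(2) = 2(2 + 1/2) = 5; numerator = 3(2) = 6; a_2 = (6)/(5) = 6/5
  n = 3: D(3) = 3(3 + 1/2) = 21/2; numerator = 3(6/5) = 18/5; a_3 = (18/5)/(21/2) = 12/35

r = 1; a_0 = 1; a_1 = 2; a_2 = 6/5; a_3 = 12/35


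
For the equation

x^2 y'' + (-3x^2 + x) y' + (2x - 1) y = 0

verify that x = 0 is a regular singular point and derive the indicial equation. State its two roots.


Divide by x^2 to reach normal form y'' + P_1(x) y' + P_2(x) y = 0 with P_1(x) = -3 + 1/x and P_2(x) = 2/x - 1/x^2.
x = 0 is a singular point because the y'-coefficient -3 + 1/x has a pole at x = 0 and the y-coefficient 2/x - 1/x^2 has a pole at x = 0.
It is a regular singular point because x P_1(x) = p(x) = 1 - 3x and x^2 P_2(x) = q(x) = 2x - 1 are polynomials, hence analytic at x = 0.
p(0) = 1,  q(0) = -1.
Indicial equation: r(r-1) + p(0) r + q(0) = 0, i.e. r^2 + (p(0) - 1) r + q(0) = 0, i.e. r^2 - 1 = 0.
Discriminant: (0)^2 - 4(-1) = 4, so r = (0 ± 2)/2.
Solving: r_1 = 1, r_2 = -1.

indicial: r^2 - 1 = 0; roots r_1 = 1, r_2 = -1


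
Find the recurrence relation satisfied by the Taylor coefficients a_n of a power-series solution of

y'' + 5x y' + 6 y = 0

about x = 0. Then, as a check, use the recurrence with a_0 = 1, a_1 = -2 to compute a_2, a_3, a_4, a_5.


Substitute y = sum_n a_n x^n.
y''(x) has coefficient (n+2)(n+1) a_{n+2} at x^n;
5 x y'(x) has coefficient 5 n a_n at x^n (shift);
6 y(x) has coefficient 6 a_n at x^n.
Matching x^n: (n+2)(n+1) a_{n+2} + (5n + 6) a_n = 0.
Thus a_{n+2} = (-5n - 6) / ((n+1)(n+2)) * a_n.

Check with a_0 = 1, a_1 = -2 (apply the recurrence for n = 0, 1, 2, 3): a_0 = 1, a_1 = -2, a_2 = -3, a_3 = 11/3, a_4 = 4, a_5 = -77/20.

a_(n+2) = (-5n - 6) / ((n+1)(n+2)) * a_n; check: a_0 = 1, a_1 = -2, a_2 = -3, a_3 = 11/3, a_4 = 4, a_5 = -77/20


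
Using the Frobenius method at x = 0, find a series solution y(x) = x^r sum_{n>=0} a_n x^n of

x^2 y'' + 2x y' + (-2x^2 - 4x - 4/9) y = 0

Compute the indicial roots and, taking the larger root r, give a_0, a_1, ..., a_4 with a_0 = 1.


Write in Frobenius form y'' + (p(x)/x) y' + (q(x)/x^2) y = 0:
  p(x) = 2,  q(x) = -2x^2 - 4x - 4/9.
Indicial equation: r(r-1) + (2) r + (-4/9) = 0 -> roots r_1 = 1/3, r_2 = -4/3.
Take r = r_1 = 1/3. Let y(x) = x^r sum_{n>=0} a_n x^n with a_0 = 1.
Substitute y = x^r sum a_n x^n and match x^{r+n}. The recurrence is
  D(n) a_n - 4 a_{n-1} - 2 a_{n-2} = 0,  where D(n) = (r+n)(r+n-1) + (2)(r+n) + (-4/9).
  a_n = [4 a_{n-1} + 2 a_{n-2}] / D(n).
Since the indicial polynomial factors as (r - r_1)(r - r_2), D(n) = (r_1 + n - r_1)(r_1 + n - r_2) = n(n + 5/3).
Evaluating step by step (a_0 = 1):
  n = 1: D(1) = 1(1 + 5/3) = 8/3; numerator = 4(1) = 4; a_1 = (4)/(8/3) = 3/2
  n = 2: D(2) = 2(2 + 5/3) = 22/3; numerator = 4(3/2) + 2(1) = 8; a_2 = (8)/(22/3) = 12/11
  n = 3: D(3) = 3(3 + 5/3) = 14; numerator = 4(12/11) + 2(3/2) = 81/11; a_3 = (81/11)/(14) = 81/154
  n = 4: D(4) = 4(4 + 5/3) = 68/3; numerator = 4(81/154) + 2(12/11) = 30/7; a_4 = (30/7)/(68/3) = 45/238

r = 1/3; a_0 = 1; a_1 = 3/2; a_2 = 12/11; a_3 = 81/154; a_4 = 45/238


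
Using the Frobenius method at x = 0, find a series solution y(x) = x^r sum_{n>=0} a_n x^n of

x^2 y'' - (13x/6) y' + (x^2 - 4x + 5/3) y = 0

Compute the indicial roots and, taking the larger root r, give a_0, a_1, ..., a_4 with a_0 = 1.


Write in Frobenius form y'' + (p(x)/x) y' + (q(x)/x^2) y = 0:
  p(x) = -13/6,  q(x) = x^2 - 4x + 5/3.
Indicial equation: r(r-1) + (-13/6) r + (5/3) = 0 -> roots r_1 = 5/2, r_2 = 2/3.
Take r = r_1 = 5/2. Let y(x) = x^r sum_{n>=0} a_n x^n with a_0 = 1.
Substitute y = x^r sum a_n x^n and match x^{r+n}. The recurrence is
  D(n) a_n - 4 a_{n-1} + 1 a_{n-2} = 0,  where D(n) = (r+n)(r+n-1) + (-13/6)(r+n) + (5/3).
  a_n = [4 a_{n-1} - 1 a_{n-2}] / D(n).
Since the indicial polynomial factors as (r - r_1)(r - r_2), D(n) = (r_1 + n - r_1)(r_1 + n - r_2) = n(n + 11/6).
Evaluating step by step (a_0 = 1):
  n = 1: D(1) = 1(1 + 11/6) = 17/6; numerator = 4(1) = 4; a_1 = (4)/(17/6) = 24/17
  n = 2: D(2) = 2(2 + 11/6) = 23/3; numerator = 4(24/17) - 1(1) = 79/17; a_2 = (79/17)/(23/3) = 237/391
  n = 3: D(3) = 3(3 + 11/6) = 29/2; numerator = 4(237/391) - 1(24/17) = 396/391; a_3 = (396/391)/(29/2) = 792/11339
  n = 4: D(4) = 4(4 + 11/6) = 70/3; numerator = 4(792/11339) - 1(237/391) = -3705/11339; a_4 = (-3705/11339)/(70/3) = -2223/158746

r = 5/2; a_0 = 1; a_1 = 24/17; a_2 = 237/391; a_3 = 792/11339; a_4 = -2223/158746


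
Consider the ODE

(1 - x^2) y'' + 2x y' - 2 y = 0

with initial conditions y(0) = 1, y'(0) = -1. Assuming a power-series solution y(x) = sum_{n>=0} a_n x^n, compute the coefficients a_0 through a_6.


Ansatz: y(x) = sum_{n>=0} a_n x^n, so y'(x) = sum_{n>=1} n a_n x^(n-1) and y''(x) = sum_{n>=2} n(n-1) a_n x^(n-2).
Substitute into P(x) y'' + Q(x) y' + R(x) y = 0 with P(x) = 1 - x^2, Q(x) = 2x, R(x) = -2, and match powers of x.
Initial conditions: a_0 = 1, a_1 = -1.
Setting the coefficient of each power of x to zero and solving order by order (substituting the coefficients already found):
  x^0: 2 a_2 - 2 a_0 = 0  ->  2 a_2 = 2 a_0 = 2  ->  a_2 = 1
  x^1: 6 a_3 = 0  ->  a_3 = 0
  x^2: 12 a_4 = 0  ->  a_4 = 0
  x^3: 20 a_5 - 2 a_3 = 0  ->  20 a_5 = 2 a_3 = 0  ->  a_5 = 0
  x^4: 30 a_6 - 6 a_4 = 0  ->  30 a_6 = 6 a_4 = 0  ->  a_6 = 0
Truncated series: y(x) = 1 - x + x^2 + O(x^7).

a_0 = 1; a_1 = -1; a_2 = 1; a_3 = 0; a_4 = 0; a_5 = 0; a_6 = 0


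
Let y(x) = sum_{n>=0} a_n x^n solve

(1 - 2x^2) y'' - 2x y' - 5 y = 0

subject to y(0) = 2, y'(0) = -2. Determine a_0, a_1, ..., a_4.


Ansatz: y(x) = sum_{n>=0} a_n x^n, so y'(x) = sum_{n>=1} n a_n x^(n-1) and y''(x) = sum_{n>=2} n(n-1) a_n x^(n-2).
Substitute into P(x) y'' + Q(x) y' + R(x) y = 0 with P(x) = 1 - 2x^2, Q(x) = -2x, R(x) = -5, and match powers of x.
Initial conditions: a_0 = 2, a_1 = -2.
Setting the coefficient of each power of x to zero and solving order by order (substituting the coefficients already found):
  x^0: 2 a_2 - 5 a_0 = 0  ->  2 a_2 = 5 a_0 = 10  ->  a_2 = 5
  x^1: 6 a_3 - 7 a_1 = 0  ->  6 a_3 = 7 a_1 = -14  ->  a_3 = -7/3
  x^2: 12 a_4 - 13 a_2 = 0  ->  12 a_4 = 13 a_2 = 65  ->  a_4 = 65/12
Truncated series: y(x) = 2 - 2 x + 5 x^2 - (7/3) x^3 + (65/12) x^4 + O(x^5).

a_0 = 2; a_1 = -2; a_2 = 5; a_3 = -7/3; a_4 = 65/12


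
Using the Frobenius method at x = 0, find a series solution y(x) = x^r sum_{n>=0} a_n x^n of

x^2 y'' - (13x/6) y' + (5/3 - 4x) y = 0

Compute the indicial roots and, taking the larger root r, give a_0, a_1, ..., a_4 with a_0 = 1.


Write in Frobenius form y'' + (p(x)/x) y' + (q(x)/x^2) y = 0:
  p(x) = -13/6,  q(x) = 5/3 - 4x.
Indicial equation: r(r-1) + (-13/6) r + (5/3) = 0 -> roots r_1 = 5/2, r_2 = 2/3.
Take r = r_1 = 5/2. Let y(x) = x^r sum_{n>=0} a_n x^n with a_0 = 1.
Substitute y = x^r sum a_n x^n and match x^{r+n}. The recurrence is
  D(n) a_n - 4 a_{n-1} = 0,  where D(n) = (r+n)(r+n-1) + (-13/6)(r+n) + (5/3).
  a_n = 4 / D(n) * a_{n-1}.
Since the indicial polynomial factors as (r - r_1)(r - r_2), D(n) = (r_1 + n - r_1)(r_1 + n - r_2) = n(n + 11/6).
Evaluating step by step (a_0 = 1):
  n = 1: D(1) = 1(1 + 11/6) = 17/6; numerator = 4(1) = 4; a_1 = (4)/(17/6) = 24/17
  n = 2: D(2) = 2(2 + 11/6) = 23/3; numerator = 4(24/17) = 96/17; a_2 = (96/17)/(23/3) = 288/391
  n = 3: D(3) = 3(3 + 11/6) = 29/2; numerator = 4(288/391) = 1152/391; a_3 = (1152/391)/(29/2) = 2304/11339
  n = 4: D(4) = 4(4 + 11/6) = 70/3; numerator = 4(2304/11339) = 9216/11339; a_4 = (9216/11339)/(70/3) = 13824/396865

r = 5/2; a_0 = 1; a_1 = 24/17; a_2 = 288/391; a_3 = 2304/11339; a_4 = 13824/396865


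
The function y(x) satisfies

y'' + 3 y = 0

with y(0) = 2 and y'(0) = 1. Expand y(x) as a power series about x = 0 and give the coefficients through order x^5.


Ansatz: y(x) = sum_{n>=0} a_n x^n, so y'(x) = sum_{n>=1} n a_n x^(n-1) and y''(x) = sum_{n>=2} n(n-1) a_n x^(n-2).
Substitute into P(x) y'' + Q(x) y' + R(x) y = 0 with P(x) = 1, Q(x) = 0, R(x) = 3, and match powers of x.
Initial conditions: a_0 = 2, a_1 = 1.
Setting the coefficient of each power of x to zero and solving order by order (substituting the coefficients already found):
  x^0: 2 a_2 + 3 a_0 = 0  ->  2 a_2 = -3 a_0 = -6  ->  a_2 = -3
  x^1: 6 a_3 + 3 a_1 = 0  ->  6 a_3 = -3 a_1 = -3  ->  a_3 = -1/2
  x^2: 12 a_4 + 3 a_2 = 0  ->  12 a_4 = -3 a_2 = 9  ->  a_4 = 3/4
  x^3: 20 a_5 + 3 a_3 = 0  ->  20 a_5 = -3 a_3 = 3/2  ->  a_5 = 3/40
Truncated series: y(x) = 2 + x - 3 x^2 - (1/2) x^3 + (3/4) x^4 + (3/40) x^5 + O(x^6).

a_0 = 2; a_1 = 1; a_2 = -3; a_3 = -1/2; a_4 = 3/4; a_5 = 3/40


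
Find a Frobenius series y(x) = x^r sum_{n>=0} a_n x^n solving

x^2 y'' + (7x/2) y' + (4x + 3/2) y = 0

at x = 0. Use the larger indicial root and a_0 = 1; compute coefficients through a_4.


Write in Frobenius form y'' + (p(x)/x) y' + (q(x)/x^2) y = 0:
  p(x) = 7/2,  q(x) = 4x + 3/2.
Indicial equation: r(r-1) + (7/2) r + (3/2) = 0 -> roots r_1 = -1, r_2 = -3/2.
Take r = r_1 = -1. Let y(x) = x^r sum_{n>=0} a_n x^n with a_0 = 1.
Substitute y = x^r sum a_n x^n and match x^{r+n}. The recurrence is
  D(n) a_n + 4 a_{n-1} = 0,  where D(n) = (r+n)(r+n-1) + (7/2)(r+n) + (3/2).
  a_n = -4 / D(n) * a_{n-1}.
Since the indicial polynomial factors as (r - r_1)(r - r_2), D(n) = (r_1 + n - r_1)(r_1 + n - r_2) = n(n + 1/2).
Evaluating step by step (a_0 = 1):
  n = 1: D(1) = 1(1 + 1/2) = 3/2; numerator = -4(1) = -4; a_1 = (-4)/(3/2) = -8/3
  n = 2: D(2) = 2(2 + 1/2) = 5; numerator = -4(-8/3) = 32/3; a_2 = (32/3)/(5) = 32/15
  n = 3: D(3) = 3(3 + 1/2) = 21/2; numerator = -4(32/15) = -128/15; a_3 = (-128/15)/(21/2) = -256/315
  n = 4: D(4) = 4(4 + 1/2) = 18; numerator = -4(-256/315) = 1024/315; a_4 = (1024/315)/(18) = 512/2835

r = -1; a_0 = 1; a_1 = -8/3; a_2 = 32/15; a_3 = -256/315; a_4 = 512/2835


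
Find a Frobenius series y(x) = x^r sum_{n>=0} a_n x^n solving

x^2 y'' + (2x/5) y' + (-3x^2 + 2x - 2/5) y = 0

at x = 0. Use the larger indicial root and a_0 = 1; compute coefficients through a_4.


Write in Frobenius form y'' + (p(x)/x) y' + (q(x)/x^2) y = 0:
  p(x) = 2/5,  q(x) = -3x^2 + 2x - 2/5.
Indicial equation: r(r-1) + (2/5) r + (-2/5) = 0 -> roots r_1 = 1, r_2 = -2/5.
Take r = r_1 = 1. Let y(x) = x^r sum_{n>=0} a_n x^n with a_0 = 1.
Substitute y = x^r sum a_n x^n and match x^{r+n}. The recurrence is
  D(n) a_n + 2 a_{n-1} - 3 a_{n-2} = 0,  where D(n) = (r+n)(r+n-1) + (2/5)(r+n) + (-2/5).
  a_n = [-2 a_{n-1} + 3 a_{n-2}] / D(n).
Since the indicial polynomial factors as (r - r_1)(r - r_2), D(n) = (r_1 + n - r_1)(r_1 + n - r_2) = n(n + 7/5).
Evaluating step by step (a_0 = 1):
  n = 1: D(1) = 1(1 + 7/5) = 12/5; numerator = -2(1) = -2; a_1 = (-2)/(12/5) = -5/6
  n = 2: D(2) = 2(2 + 7/5) = 34/5; numerator = -2(-5/6) + 3(1) = 14/3; a_2 = (14/3)/(34/5) = 35/51
  n = 3: D(3) = 3(3 + 7/5) = 66/5; numerator = -2(35/51) + 3(-5/6) = -395/102; a_3 = (-395/102)/(66/5) = -1975/6732
  n = 4: D(4) = 4(4 + 7/5) = 108/5; numerator = -2(-1975/6732) + 3(35/51) = 8905/3366; a_4 = (8905/3366)/(108/5) = 44525/363528

r = 1; a_0 = 1; a_1 = -5/6; a_2 = 35/51; a_3 = -1975/6732; a_4 = 44525/363528


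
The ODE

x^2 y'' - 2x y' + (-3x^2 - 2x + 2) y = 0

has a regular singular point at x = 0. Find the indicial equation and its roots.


Divide by x^2 to reach normal form y'' + P_1(x) y' + P_2(x) y = 0 with P_1(x) = -2/x and P_2(x) = -3 - 2/x + 2/x^2.
x = 0 is a singular point because the y'-coefficient -2/x has a pole at x = 0 and the y-coefficient -3 - 2/x + 2/x^2 has a pole at x = 0.
It is a regular singular point because x P_1(x) = p(x) = -2 and x^2 P_2(x) = q(x) = -3x^2 - 2x + 2 are polynomials, hence analytic at x = 0.
p(0) = -2,  q(0) = 2.
Indicial equation: r(r-1) + p(0) r + q(0) = 0, i.e. r^2 + (p(0) - 1) r + q(0) = 0, i.e. r^2 - 3 r + 2 = 0.
Discriminant: (-3)^2 - 4(2) = 1, so r = (3 ± 1)/2.
Solving: r_1 = 2, r_2 = 1.

indicial: r^2 - 3 r + 2 = 0; roots r_1 = 2, r_2 = 1


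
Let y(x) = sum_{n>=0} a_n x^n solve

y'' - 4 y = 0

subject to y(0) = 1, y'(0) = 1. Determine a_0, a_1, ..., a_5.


Ansatz: y(x) = sum_{n>=0} a_n x^n, so y'(x) = sum_{n>=1} n a_n x^(n-1) and y''(x) = sum_{n>=2} n(n-1) a_n x^(n-2).
Substitute into P(x) y'' + Q(x) y' + R(x) y = 0 with P(x) = 1, Q(x) = 0, R(x) = -4, and match powers of x.
Initial conditions: a_0 = 1, a_1 = 1.
Setting the coefficient of each power of x to zero and solving order by order (substituting the coefficients already found):
  x^0: 2 a_2 - 4 a_0 = 0  ->  2 a_2 = 4 a_0 = 4  ->  a_2 = 2
  x^1: 6 a_3 - 4 a_1 = 0  ->  6 a_3 = 4 a_1 = 4  ->  a_3 = 2/3
  x^2: 12 a_4 - 4 a_2 = 0  ->  12 a_4 = 4 a_2 = 8  ->  a_4 = 2/3
  x^3: 20 a_5 - 4 a_3 = 0  ->  20 a_5 = 4 a_3 = 8/3  ->  a_5 = 2/15
Truncated series: y(x) = 1 + x + 2 x^2 + (2/3) x^3 + (2/3) x^4 + (2/15) x^5 + O(x^6).

a_0 = 1; a_1 = 1; a_2 = 2; a_3 = 2/3; a_4 = 2/3; a_5 = 2/15


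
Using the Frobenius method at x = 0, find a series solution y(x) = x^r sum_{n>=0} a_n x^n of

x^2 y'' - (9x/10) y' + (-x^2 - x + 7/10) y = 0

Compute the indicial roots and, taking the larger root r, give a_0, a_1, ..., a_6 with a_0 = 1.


Write in Frobenius form y'' + (p(x)/x) y' + (q(x)/x^2) y = 0:
  p(x) = -9/10,  q(x) = -x^2 - x + 7/10.
Indicial equation: r(r-1) + (-9/10) r + (7/10) = 0 -> roots r_1 = 7/5, r_2 = 1/2.
Take r = r_1 = 7/5. Let y(x) = x^r sum_{n>=0} a_n x^n with a_0 = 1.
Substitute y = x^r sum a_n x^n and match x^{r+n}. The recurrence is
  D(n) a_n - 1 a_{n-1} - 1 a_{n-2} = 0,  where D(n) = (r+n)(r+n-1) + (-9/10)(r+n) + (7/10).
  a_n = [1 a_{n-1} + 1 a_{n-2}] / D(n).
Since the indicial polynomial factors as (r - r_1)(r - r_2), D(n) = (r_1 + n - r_1)(r_1 + n - r_2) = n(n + 9/10).
Evaluating step by step (a_0 = 1):
  n = 1: D(1) = 1(1 + 9/10) = 19/10; numerator = 1(1) = 1; a_1 = (1)/(19/10) = 10/19
  n = 2: D(2) = 2(2 + 9/10) = 29/5; numerator = 1(10/19) + 1(1) = 29/19; a_2 = (29/19)/(29/5) = 5/19
  n = 3: D(3) = 3(3 + 9/10) = 117/10; numerator = 1(5/19) + 1(10/19) = 15/19; a_3 = (15/19)/(117/10) = 50/741
  n = 4: D(4) = 4(4 + 9/10) = 98/5; numerator = 1(50/741) + 1(5/19) = 245/741; a_4 = (245/741)/(98/5) = 25/1482
  n = 5: D(5) = 5(5 + 9/10) = 59/2; numerator = 1(25/1482) + 1(50/741) = 125/1482; a_5 = (125/1482)/(59/2) = 125/43719
  n = 6: D(6) = 6(6 + 9/10) = 207/5; numerator = 1(125/43719) + 1(25/1482) = 575/29146; a_6 = (575/29146)/(207/5) = 125/262314

r = 7/5; a_0 = 1; a_1 = 10/19; a_2 = 5/19; a_3 = 50/741; a_4 = 25/1482; a_5 = 125/43719; a_6 = 125/262314


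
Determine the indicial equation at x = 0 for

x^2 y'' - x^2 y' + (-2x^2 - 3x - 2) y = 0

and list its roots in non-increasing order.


Divide by x^2 to reach normal form y'' + P_1(x) y' + P_2(x) y = 0 with P_1(x) = -1 and P_2(x) = -2 - 3/x - 2/x^2.
x = 0 is a singular point because the y-coefficient -2 - 3/x - 2/x^2 has a pole at x = 0.
It is a regular singular point because x P_1(x) = p(x) = -x and x^2 P_2(x) = q(x) = -2x^2 - 3x - 2 are polynomials, hence analytic at x = 0.
p(0) = 0,  q(0) = -2.
Indicial equation: r(r-1) + p(0) r + q(0) = 0, i.e. r^2 + (p(0) - 1) r + q(0) = 0, i.e. r^2 - 1 r - 2 = 0.
Discriminant: (-1)^2 - 4(-2) = 9, so r = (1 ± 3)/2.
Solving: r_1 = 2, r_2 = -1.

indicial: r^2 - 1 r - 2 = 0; roots r_1 = 2, r_2 = -1


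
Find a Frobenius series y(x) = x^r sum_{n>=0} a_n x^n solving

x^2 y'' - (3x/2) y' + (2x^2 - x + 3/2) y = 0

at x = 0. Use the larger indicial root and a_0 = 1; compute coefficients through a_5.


Write in Frobenius form y'' + (p(x)/x) y' + (q(x)/x^2) y = 0:
  p(x) = -3/2,  q(x) = 2x^2 - x + 3/2.
Indicial equation: r(r-1) + (-3/2) r + (3/2) = 0 -> roots r_1 = 3/2, r_2 = 1.
Take r = r_1 = 3/2. Let y(x) = x^r sum_{n>=0} a_n x^n with a_0 = 1.
Substitute y = x^r sum a_n x^n and match x^{r+n}. The recurrence is
  D(n) a_n - 1 a_{n-1} + 2 a_{n-2} = 0,  where D(n) = (r+n)(r+n-1) + (-3/2)(r+n) + (3/2).
  a_n = [1 a_{n-1} - 2 a_{n-2}] / D(n).
Since the indicial polynomial factors as (r - r_1)(r - r_2), D(n) = (r_1 + n - r_1)(r_1 + n - r_2) = n(n + 1/2).
Evaluating step by step (a_0 = 1):
  n = 1: D(1) = 1(1 + 1/2) = 3/2; numerator = 1(1) = 1; a_1 = (1)/(3/2) = 2/3
  n = 2: D(2) = 2(2 + 1/2) = 5; numerator = 1(2/3) - 2(1) = -4/3; a_2 = (-4/3)/(5) = -4/15
  n = 3: D(3) = 3(3 + 1/2) = 21/2; numerator = 1(-4/15) - 2(2/3) = -8/5; a_3 = (-8/5)/(21/2) = -16/105
  n = 4: D(4) = 4(4 + 1/2) = 18; numerator = 1(-16/105) - 2(-4/15) = 8/21; a_4 = (8/21)/(18) = 4/189
  n = 5: D(5) = 5(5 + 1/2) = 55/2; numerator = 1(4/189) - 2(-16/105) = 44/135; a_5 = (44/135)/(55/2) = 8/675

r = 3/2; a_0 = 1; a_1 = 2/3; a_2 = -4/15; a_3 = -16/105; a_4 = 4/189; a_5 = 8/675


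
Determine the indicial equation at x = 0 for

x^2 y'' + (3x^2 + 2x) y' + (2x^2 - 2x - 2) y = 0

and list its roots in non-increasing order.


Divide by x^2 to reach normal form y'' + P_1(x) y' + P_2(x) y = 0 with P_1(x) = 3 + 2/x and P_2(x) = 2 - 2/x - 2/x^2.
x = 0 is a singular point because the y'-coefficient 3 + 2/x has a pole at x = 0 and the y-coefficient 2 - 2/x - 2/x^2 has a pole at x = 0.
It is a regular singular point because x P_1(x) = p(x) = 3x + 2 and x^2 P_2(x) = q(x) = 2x^2 - 2x - 2 are polynomials, hence analytic at x = 0.
p(0) = 2,  q(0) = -2.
Indicial equation: r(r-1) + p(0) r + q(0) = 0, i.e. r^2 + (p(0) - 1) r + q(0) = 0, i.e. r^2 + 1 r - 2 = 0.
Discriminant: (1)^2 - 4(-2) = 9, so r = (-1 ± 3)/2.
Solving: r_1 = 1, r_2 = -2.

indicial: r^2 + 1 r - 2 = 0; roots r_1 = 1, r_2 = -2


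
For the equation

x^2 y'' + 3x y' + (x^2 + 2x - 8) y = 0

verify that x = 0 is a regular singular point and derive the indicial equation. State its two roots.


Divide by x^2 to reach normal form y'' + P_1(x) y' + P_2(x) y = 0 with P_1(x) = 3/x and P_2(x) = 1 + 2/x - 8/x^2.
x = 0 is a singular point because the y'-coefficient 3/x has a pole at x = 0 and the y-coefficient 1 + 2/x - 8/x^2 has a pole at x = 0.
It is a regular singular point because x P_1(x) = p(x) = 3 and x^2 P_2(x) = q(x) = x^2 + 2x - 8 are polynomials, hence analytic at x = 0.
p(0) = 3,  q(0) = -8.
Indicial equation: r(r-1) + p(0) r + q(0) = 0, i.e. r^2 + (p(0) - 1) r + q(0) = 0, i.e. r^2 + 2 r - 8 = 0.
Discriminant: (2)^2 - 4(-8) = 36, so r = (-2 ± 6)/2.
Solving: r_1 = 2, r_2 = -4.

indicial: r^2 + 2 r - 8 = 0; roots r_1 = 2, r_2 = -4


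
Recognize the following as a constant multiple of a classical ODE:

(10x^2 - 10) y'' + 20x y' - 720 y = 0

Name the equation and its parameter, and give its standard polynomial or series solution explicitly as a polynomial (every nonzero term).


All three coefficients share the factor -10; dividing through by -10 gives  (1 - x^2) y'' - 2x y' + 72 y = 0.
This matches the Legendre equation (1 - x^2) y'' - 2x y' + n(n+1) y = 0 (note the -2x y' term) with n(n+1) = 72, so n = 8; the polynomial solution is P_8(x).
With y = sum_k a_k x^k, matching x^k gives (k+2)(k+1) a_{k+2} = [k(k+1) - n(n+1)] a_k = (k - 8)(k + 9) a_k. The right side vanishes at k = 8, so the series with the parity of 8 terminates at degree 8.
Standard normalization (P_n(1) = 1): leading coefficient (2n)!/(2^n (n!)^2) = 20922789888000/(256*1625702400) = 6435/128, so a_8 = 6435/128. Work downward with a_k = (k+1)(k+2) a_{k+2} / ((k - 8)(k + 9)):
  a_6 = (7)(8)(6435/128) / ((6 - 8)(6 + 9)) = (45045/16)/(-30) = -3003/32
  a_4 = (5)(6)(-3003/32) / ((4 - 8)(4 + 9)) = (-45045/16)/(-52) = 3465/64
  a_2 = (3)(4)(3465/64) / ((2 - 8)(2 + 9)) = (10395/16)/(-66) = -315/32
  a_0 = (1)(2)(-315/32) / ((0 - 8)(0 + 9)) = (-315/16)/(-72) = 35/128
Hence P_8(x) = 6435 x^8/128 - 3003 x^6/32 + 3465 x^4/64 - 315 x^2/32 + 35/128.

P_8(x); series = 6435 x^8/128 - 3003 x^6/32 + 3465 x^4/64 - 315 x^2/32 + 35/128


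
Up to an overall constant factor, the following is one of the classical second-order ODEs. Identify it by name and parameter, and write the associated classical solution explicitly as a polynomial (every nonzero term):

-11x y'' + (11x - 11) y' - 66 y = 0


All three coefficients share the factor -11; dividing through by -11 gives  x y'' + (1 - x) y' + 6 y = 0.
This matches the Laguerre equation x y'' + (1 - x) y' + n y = 0 with n = 6; the polynomial solution is L_6(x).
With y = sum_k a_k x^k, matching x^k gives (k+1)k a_{k+1} + (k+1) a_{k+1} - k a_k + n a_k = 0, i.e. (k+1)^2 a_{k+1} = (k - n) a_k = (k - 6) a_k. The right side vanishes at k = 6, so the series terminates at degree 6.
Standard normalization L_n(0) = 1 gives a_0 = 1. Work upward with a_{k+1} = (k - 6) a_k / (k+1)^2:
  a_1 = (0 - 6)(1) / 1^2 = -6/1 = -6
  a_2 = (1 - 6)(-6) / 2^2 = 30/4 = 15/2
  a_3 = (2 - 6)(15/2) / 3^2 = -30/9 = -10/3
  a_4 = (3 - 6)(-10/3) / 4^2 = 10/16 = 5/8
  a_5 = (4 - 6)(5/8) / 5^2 = (-5/4)/25 = -1/20
  a_6 = (5 - 6)(-1/20) / 6^2 = (1/20)/36 = 1/720
Hence L_6(x) = x^6/720 - x^5/20 + 5 x^4/8 - 10 x^3/3 + 15 x^2/2 - 6 x + 1.

L_6(x); series = x^6/720 - x^5/20 + 5 x^4/8 - 10 x^3/3 + 15 x^2/2 - 6 x + 1


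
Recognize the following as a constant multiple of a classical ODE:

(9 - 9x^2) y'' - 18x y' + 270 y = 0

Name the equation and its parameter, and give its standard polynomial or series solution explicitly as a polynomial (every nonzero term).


All three coefficients share the factor 9; dividing through by 9 gives  (1 - x^2) y'' - 2x y' + 30 y = 0.
This matches the Legendre equation (1 - x^2) y'' - 2x y' + n(n+1) y = 0 (note the -2x y' term) with n(n+1) = 30, so n = 5; the polynomial solution is P_5(x).
With y = sum_k a_k x^k, matching x^k gives (k+2)(k+1) a_{k+2} = [k(k+1) - n(n+1)] a_k = (k - 5)(k + 6) a_k. The right side vanishes at k = 5, so the series with the parity of 5 terminates at degree 5.
Standard normalization (P_n(1) = 1): leading coefficient (2n)!/(2^n (n!)^2) = 3628800/(32*14400) = 63/8, so a_5 = 63/8. Work downward with a_k = (k+1)(k+2) a_{k+2} / ((k - 5)(k + 6)):
  a_3 = (4)(5)(63/8) / ((3 - 5)(3 + 6)) = (315/2)/(-18) = -35/4
  a_1 = (2)(3)(-35/4) / ((1 - 5)(1 + 6)) = (-105/2)/(-28) = 15/8
Hence P_5(x) = 63 x^5/8 - 35 x^3/4 + 15 x/8.

P_5(x); series = 63 x^5/8 - 35 x^3/4 + 15 x/8


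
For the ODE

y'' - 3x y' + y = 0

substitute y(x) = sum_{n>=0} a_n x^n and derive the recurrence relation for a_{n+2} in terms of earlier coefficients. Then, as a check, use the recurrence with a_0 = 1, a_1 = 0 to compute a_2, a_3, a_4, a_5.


Substitute y = sum_n a_n x^n.
y''(x) has coefficient (n+2)(n+1) a_{n+2} at x^n;
-3 x y'(x) has coefficient -3 n a_n at x^n (shift);
y(x) has coefficient 1 a_n at x^n.
Matching x^n: (n+2)(n+1) a_{n+2} + (-3n + 1) a_n = 0.
Thus a_{n+2} = (3n - 1) / ((n+1)(n+2)) * a_n.

Check with a_0 = 1, a_1 = 0 (apply the recurrence for n = 0, 1, 2, 3): a_0 = 1, a_1 = 0, a_2 = -1/2, a_3 = 0, a_4 = -5/24, a_5 = 0.

a_(n+2) = (3n - 1) / ((n+1)(n+2)) * a_n; check: a_0 = 1, a_1 = 0, a_2 = -1/2, a_3 = 0, a_4 = -5/24, a_5 = 0


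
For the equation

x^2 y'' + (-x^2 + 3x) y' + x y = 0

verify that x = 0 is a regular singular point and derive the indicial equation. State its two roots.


Divide by x^2 to reach normal form y'' + P_1(x) y' + P_2(x) y = 0 with P_1(x) = -1 + 3/x and P_2(x) = 1/x.
x = 0 is a singular point because the y'-coefficient -1 + 3/x has a pole at x = 0 and the y-coefficient 1/x has a pole at x = 0.
It is a regular singular point because x P_1(x) = p(x) = 3 - x and x^2 P_2(x) = q(x) = x are polynomials, hence analytic at x = 0.
p(0) = 3,  q(0) = 0.
Indicial equation: r(r-1) + p(0) r + q(0) = 0, i.e. r^2 + (p(0) - 1) r + q(0) = 0, i.e. r^2 + 2 r = 0.
Discriminant: (2)^2 - 4(0) = 4, so r = (-2 ± 2)/2.
Solving: r_1 = 0, r_2 = -2.

indicial: r^2 + 2 r = 0; roots r_1 = 0, r_2 = -2
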